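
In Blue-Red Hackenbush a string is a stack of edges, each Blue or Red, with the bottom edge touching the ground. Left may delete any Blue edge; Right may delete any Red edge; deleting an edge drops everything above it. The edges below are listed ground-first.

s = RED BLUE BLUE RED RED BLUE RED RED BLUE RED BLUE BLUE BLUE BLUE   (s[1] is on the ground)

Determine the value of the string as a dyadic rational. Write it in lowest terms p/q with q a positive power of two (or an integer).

G(R) = {  | 0 } ⇒ -1
G(RB) = { -1 | 0 } ⇒ -1/2
G(RBB) = { -1 -1/2 | 0 } ⇒ -1/4
G(RBBR) = { -1 -1/2 | -1/4 0 } ⇒ -3/8
G(RBBRR) = { -1 -1/2 | -3/8 -1/4 0 } ⇒ -7/16
G(RBBRRB) = { -1 -1/2 -7/16 | -3/8 -1/4 0 } ⇒ -13/32
G(RBBRRBR) = { -1 -1/2 -7/16 | -13/32 -3/8 -1/4 0 } ⇒ -27/64
G(RBBRRBRR) = { -1 -1/2 -7/16 | -27/64 -13/32 -3/8 -1/4 0 } ⇒ -55/128
G(RBBRRBRRB) = { -1 -1/2 -7/16 -55/128 | -27/64 -13/32 -3/8 -1/4 0 } ⇒ -109/256
G(RBBRRBRRBR) = { -1 -1/2 -7/16 -55/128 | -109/256 -27/64 -13/32 -3/8 -1/4 0 } ⇒ -219/512
G(RBBRRBRRBRB) = { -1 -1/2 -7/16 -55/128 -219/512 | -109/256 -27/64 -13/32 -3/8 -1/4 0 } ⇒ -437/1024
G(RBBRRBRRBRBB) = { -1 -1/2 -7/16 -55/128 -219/512 -437/1024 | -109/256 -27/64 -13/32 -3/8 -1/4 0 } ⇒ -873/2048
G(RBBRRBRRBRBBB) = { -1 -1/2 -7/16 -55/128 -219/512 -437/1024 -873/2048 | -109/256 -27/64 -13/32 -3/8 -1/4 0 } ⇒ -1745/4096
G(RBBRRBRRBRBBBB) = { -1 -1/2 -7/16 -55/128 -219/512 -437/1024 -873/2048 -1745/4096 | -109/256 -27/64 -13/32 -3/8 -1/4 0 } ⇒ -3489/8192

-3489/8192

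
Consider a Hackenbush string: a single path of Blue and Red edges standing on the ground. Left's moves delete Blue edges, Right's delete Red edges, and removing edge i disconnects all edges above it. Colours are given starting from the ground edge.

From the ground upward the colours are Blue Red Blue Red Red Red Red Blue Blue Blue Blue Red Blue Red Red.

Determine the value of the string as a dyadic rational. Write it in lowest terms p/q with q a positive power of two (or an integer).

8681/16384

1 of 15 · B · max L 0 · min R +∞ -> 1
2 of 15 · BR · max L 0 · min R 1 -> 1/2
3 of 15 · BRB · max L 1/2 · min R 1 -> 3/4
4 of 15 · BRBR · max L 1/2 · min R 3/4 -> 5/8
5 of 15 · BRBRR · max L 1/2 · min R 5/8 -> 9/16
6 of 15 · BRBRRR · max L 1/2 · min R 9/16 -> 17/32
7 of 15 · BRBRRRR · max L 1/2 · min R 17/32 -> 33/64
8 of 15 · BRBRRRRB · max L 33/64 · min R 17/32 -> 67/128
9 of 15 · BRBRRRRBB · max L 67/128 · min R 17/32 -> 135/256
10 of 15 · BRBRRRRBBB · max L 135/256 · min R 17/32 -> 271/512
11 of 15 · BRBRRRRBBBB · max L 271/512 · min R 17/32 -> 543/1024
12 of 15 · BRBRRRRBBBBR · max L 271/512 · min R 543/1024 -> 1085/2048
13 of 15 · BRBRRRRBBBBRB · max L 1085/2048 · min R 543/1024 -> 2171/4096
14 of 15 · BRBRRRRBBBBRBR · max L 1085/2048 · min R 2171/4096 -> 4341/8192
15 of 15 · BRBRRRRBBBBRBRR · max L 1085/2048 · min R 4341/8192 -> 8681/16384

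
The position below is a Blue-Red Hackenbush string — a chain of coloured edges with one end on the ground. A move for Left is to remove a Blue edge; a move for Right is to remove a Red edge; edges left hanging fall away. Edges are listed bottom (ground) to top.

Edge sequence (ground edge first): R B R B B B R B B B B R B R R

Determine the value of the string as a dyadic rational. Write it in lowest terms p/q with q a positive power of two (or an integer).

-8727/16384

R: Left { · }, Right { 0 } ⇒ simplest -1
RB: Left { -1 }, Right { 0 } ⇒ simplest -1/2
RBR: Left { -1 }, Right { -1/2 0 } ⇒ simplest -3/4
RBRB: Left { -1 -3/4 }, Right { -1/2 0 } ⇒ simplest -5/8
RBRBB: Left { -1 -3/4 -5/8 }, Right { -1/2 0 } ⇒ simplest -9/16
RBRBBB: Left { -1 -3/4 -5/8 -9/16 }, Right { -1/2 0 } ⇒ simplest -17/32
RBRBBBR: Left { -1 -3/4 -5/8 -9/16 }, Right { -17/32 -1/2 0 } ⇒ simplest -35/64
RBRBBBRB: Left { -1 -3/4 -5/8 -9/16 -35/64 }, Right { -17/32 -1/2 0 } ⇒ simplest -69/128
RBRBBBRBB: Left { -1 -3/4 -5/8 -9/16 -35/64 -69/128 }, Right { -17/32 -1/2 0 } ⇒ simplest -137/256
RBRBBBRBBB: Left { -1 -3/4 -5/8 -9/16 -35/64 -69/128 -137/256 }, Right { -17/32 -1/2 0 } ⇒ simplest -273/512
RBRBBBRBBBB: Left { -1 -3/4 -5/8 -9/16 -35/64 -69/128 -137/256 -273/512 }, Right { -17/32 -1/2 0 } ⇒ simplest -545/1024
RBRBBBRBBBBR: Left { -1 -3/4 -5/8 -9/16 -35/64 -69/128 -137/256 -273/512 }, Right { -545/1024 -17/32 -1/2 0 } ⇒ simplest -1091/2048
RBRBBBRBBBBRB: Left { -1 -3/4 -5/8 -9/16 -35/64 -69/128 -137/256 -273/512 -1091/2048 }, Right { -545/1024 -17/32 -1/2 0 } ⇒ simplest -2181/4096
RBRBBBRBBBBRBR: Left { -1 -3/4 -5/8 -9/16 -35/64 -69/128 -137/256 -273/512 -1091/2048 }, Right { -2181/4096 -545/1024 -17/32 -1/2 0 } ⇒ simplest -4363/8192
RBRBBBRBBBBRBRR: Left { -1 -3/4 -5/8 -9/16 -35/64 -69/128 -137/256 -273/512 -1091/2048 }, Right { -4363/8192 -2181/4096 -545/1024 -17/32 -1/2 0 } ⇒ simplest -8727/16384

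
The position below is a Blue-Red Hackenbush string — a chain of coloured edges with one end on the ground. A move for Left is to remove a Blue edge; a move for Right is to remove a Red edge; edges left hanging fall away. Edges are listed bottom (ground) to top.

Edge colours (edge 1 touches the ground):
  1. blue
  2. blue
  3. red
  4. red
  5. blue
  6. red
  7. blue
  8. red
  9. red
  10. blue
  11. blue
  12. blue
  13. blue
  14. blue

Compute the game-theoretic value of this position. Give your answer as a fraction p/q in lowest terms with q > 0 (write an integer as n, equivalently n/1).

5439/4096

edge 1 of 14 (blue): { 0 | none } => 1
edge 2 of 14 (blue): { 0, 1 | none } => 2
edge 3 of 14 (red): { 0, 1 | 2 } => 3/2
edge 4 of 14 (red): { 0, 1 | 3/2, 2 } => 5/4
edge 5 of 14 (blue): { 0, 1, 5/4 | 3/2, 2 } => 11/8
edge 6 of 14 (red): { 0, 1, 5/4 | 11/8, 3/2, 2 } => 21/16
edge 7 of 14 (blue): { 0, 1, 5/4, 21/16 | 11/8, 3/2, 2 } => 43/32
edge 8 of 14 (red): { 0, 1, 5/4, 21/16 | 43/32, 11/8, 3/2, 2 } => 85/64
edge 9 of 14 (red): { 0, 1, 5/4, 21/16 | 85/64, 43/32, 11/8, 3/2, 2 } => 169/128
edge 10 of 14 (blue): { 0, 1, 5/4, 21/16, 169/128 | 85/64, 43/32, 11/8, 3/2, 2 } => 339/256
edge 11 of 14 (blue): { 0, 1, 5/4, 21/16, 169/128, 339/256 | 85/64, 43/32, 11/8, 3/2, 2 } => 679/512
edge 12 of 14 (blue): { 0, 1, 5/4, 21/16, 169/128, 339/256, 679/512 | 85/64, 43/32, 11/8, 3/2, 2 } => 1359/1024
edge 13 of 14 (blue): { 0, 1, 5/4, 21/16, 169/128, 339/256, 679/512, 1359/1024 | 85/64, 43/32, 11/8, 3/2, 2 } => 2719/2048
edge 14 of 14 (blue): { 0, 1, 5/4, 21/16, 169/128, 339/256, 679/512, 1359/1024, 2719/2048 | 85/64, 43/32, 11/8, 3/2, 2 } => 5439/4096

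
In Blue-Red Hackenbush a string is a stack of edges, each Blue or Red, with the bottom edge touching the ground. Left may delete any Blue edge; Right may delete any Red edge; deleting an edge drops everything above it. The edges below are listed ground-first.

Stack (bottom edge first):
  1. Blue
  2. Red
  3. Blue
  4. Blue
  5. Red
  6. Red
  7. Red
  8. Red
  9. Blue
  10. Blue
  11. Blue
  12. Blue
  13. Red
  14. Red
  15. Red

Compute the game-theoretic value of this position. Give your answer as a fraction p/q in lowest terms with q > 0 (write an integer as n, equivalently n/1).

Recurse on prefixes of the 15-edge string Blue Red Blue Blue Red Red Red Red Blue Blue Blue Blue Red Red Red:
G_1 [B]  L=[0]  R=[·]  → 1
G_2 [BR]  L=[0]  R=[1]  → 1/2
G_3 [BRB]  L=[0, 1/2]  R=[1]  → 3/4
G_4 [BRBB]  L=[0, 1/2, 3/4]  R=[1]  → 7/8
G_5 [BRBBR]  L=[0, 1/2, 3/4]  R=[7/8, 1]  → 13/16
G_6 [BRBBRR]  L=[0, 1/2, 3/4]  R=[13/16, 7/8, 1]  → 25/32
G_7 [BRBBRRR]  L=[0, 1/2, 3/4]  R=[25/32, 13/16, 7/8, 1]  → 49/64
G_8 [BRBBRRRR]  L=[0, 1/2, 3/4]  R=[49/64, 25/32, 13/16, 7/8, 1]  → 97/128
G_9 [BRBBRRRRB]  L=[0, 1/2, 3/4, 97/128]  R=[49/64, 25/32, 13/16, 7/8, 1]  → 195/256
G_10 [BRBBRRRRBB]  L=[0, 1/2, 3/4, 97/128, 195/256]  R=[49/64, 25/32, 13/16, 7/8, 1]  → 391/512
G_11 [BRBBRRRRBBB]  L=[0, 1/2, 3/4, 97/128, 195/256, 391/512]  R=[49/64, 25/32, 13/16, 7/8, 1]  → 783/1024
G_12 [BRBBRRRRBBBB]  L=[0, 1/2, 3/4, 97/128, 195/256, 391/512, 783/1024]  R=[49/64, 25/32, 13/16, 7/8, 1]  → 1567/2048
G_13 [BRBBRRRRBBBBR]  L=[0, 1/2, 3/4, 97/128, 195/256, 391/512, 783/1024]  R=[1567/2048, 49/64, 25/32, 13/16, 7/8, 1]  → 3133/4096
G_14 [BRBBRRRRBBBBRR]  L=[0, 1/2, 3/4, 97/128, 195/256, 391/512, 783/1024]  R=[3133/4096, 1567/2048, 49/64, 25/32, 13/16, 7/8, 1]  → 6265/8192
G_15 [BRBBRRRRBBBBRRR]  L=[0, 1/2, 3/4, 97/128, 195/256, 391/512, 783/1024]  R=[6265/8192, 3133/4096, 1567/2048, 49/64, 25/32, 13/16, 7/8, 1]  → 12529/16384

12529/16384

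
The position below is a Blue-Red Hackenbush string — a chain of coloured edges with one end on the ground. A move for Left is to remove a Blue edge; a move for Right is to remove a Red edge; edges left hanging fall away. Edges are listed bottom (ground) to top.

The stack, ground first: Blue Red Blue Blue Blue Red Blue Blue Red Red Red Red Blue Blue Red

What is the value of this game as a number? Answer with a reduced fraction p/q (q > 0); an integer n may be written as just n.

g_1 [B]  L=[0]  R=[]  = 1
g_2 [BR]  L=[0]  R=[1]  = 1/2
g_3 [BRB]  L=[0,1/2]  R=[1]  = 3/4
g_4 [BRBB]  L=[0,1/2,3/4]  R=[1]  = 7/8
g_5 [BRBBB]  L=[0,1/2,3/4,7/8]  R=[1]  = 15/16
g_6 [BRBBBR]  L=[0,1/2,3/4,7/8]  R=[15/16,1]  = 29/32
g_7 [BRBBBRB]  L=[0,1/2,3/4,7/8,29/32]  R=[15/16,1]  = 59/64
g_8 [BRBBBRBB]  L=[0,1/2,3/4,7/8,29/32,59/64]  R=[15/16,1]  = 119/128
g_9 [BRBBBRBBR]  L=[0,1/2,3/4,7/8,29/32,59/64]  R=[119/128,15/16,1]  = 237/256
g_10 [BRBBBRBBRR]  L=[0,1/2,3/4,7/8,29/32,59/64]  R=[237/256,119/128,15/16,1]  = 473/512
g_11 [BRBBBRBBRRR]  L=[0,1/2,3/4,7/8,29/32,59/64]  R=[473/512,237/256,119/128,15/16,1]  = 945/1024
g_12 [BRBBBRBBRRRR]  L=[0,1/2,3/4,7/8,29/32,59/64]  R=[945/1024,473/512,237/256,119/128,15/16,1]  = 1889/2048
g_13 [BRBBBRBBRRRRB]  L=[0,1/2,3/4,7/8,29/32,59/64,1889/2048]  R=[945/1024,473/512,237/256,119/128,15/16,1]  = 3779/4096
g_14 [BRBBBRBBRRRRBB]  L=[0,1/2,3/4,7/8,29/32,59/64,1889/2048,3779/4096]  R=[945/1024,473/512,237/256,119/128,15/16,1]  = 7559/8192
g_15 [BRBBBRBBRRRRBBR]  L=[0,1/2,3/4,7/8,29/32,59/64,1889/2048,3779/4096]  R=[7559/8192,945/1024,473/512,237/256,119/128,15/16,1]  = 15117/16384

15117/16384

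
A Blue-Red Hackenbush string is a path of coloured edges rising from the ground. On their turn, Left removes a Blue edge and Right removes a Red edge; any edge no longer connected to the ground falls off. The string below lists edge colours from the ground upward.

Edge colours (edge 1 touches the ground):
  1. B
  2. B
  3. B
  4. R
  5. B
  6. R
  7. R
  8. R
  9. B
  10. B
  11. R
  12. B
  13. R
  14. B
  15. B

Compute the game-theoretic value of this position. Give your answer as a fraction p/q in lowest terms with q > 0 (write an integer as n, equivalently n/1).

10455/4096

Recurse on prefixes of the 15-edge string B B B R B R R R B B R B R B B:
edge 1 of 15 (B): { 0 | none } = 1
edge 2 of 15 (B): { 0, 1 | none } = 2
edge 3 of 15 (B): { 0, 1, 2 | none } = 3
edge 4 of 15 (R): { 0, 1, 2 | 3 } = 5/2
edge 5 of 15 (B): { 0, 1, 2, 5/2 | 3 } = 11/4
edge 6 of 15 (R): { 0, 1, 2, 5/2 | 11/4, 3 } = 21/8
edge 7 of 15 (R): { 0, 1, 2, 5/2 | 21/8, 11/4, 3 } = 41/16
edge 8 of 15 (R): { 0, 1, 2, 5/2 | 41/16, 21/8, 11/4, 3 } = 81/32
edge 9 of 15 (B): { 0, 1, 2, 5/2, 81/32 | 41/16, 21/8, 11/4, 3 } = 163/64
edge 10 of 15 (B): { 0, 1, 2, 5/2, 81/32, 163/64 | 41/16, 21/8, 11/4, 3 } = 327/128
edge 11 of 15 (R): { 0, 1, 2, 5/2, 81/32, 163/64 | 327/128, 41/16, 21/8, 11/4, 3 } = 653/256
edge 12 of 15 (B): { 0, 1, 2, 5/2, 81/32, 163/64, 653/256 | 327/128, 41/16, 21/8, 11/4, 3 } = 1307/512
edge 13 of 15 (R): { 0, 1, 2, 5/2, 81/32, 163/64, 653/256 | 1307/512, 327/128, 41/16, 21/8, 11/4, 3 } = 2613/1024
edge 14 of 15 (B): { 0, 1, 2, 5/2, 81/32, 163/64, 653/256, 2613/1024 | 1307/512, 327/128, 41/16, 21/8, 11/4, 3 } = 5227/2048
edge 15 of 15 (B): { 0, 1, 2, 5/2, 81/32, 163/64, 653/256, 2613/1024, 5227/2048 | 1307/512, 327/128, 41/16, 21/8, 11/4, 3 } = 10455/4096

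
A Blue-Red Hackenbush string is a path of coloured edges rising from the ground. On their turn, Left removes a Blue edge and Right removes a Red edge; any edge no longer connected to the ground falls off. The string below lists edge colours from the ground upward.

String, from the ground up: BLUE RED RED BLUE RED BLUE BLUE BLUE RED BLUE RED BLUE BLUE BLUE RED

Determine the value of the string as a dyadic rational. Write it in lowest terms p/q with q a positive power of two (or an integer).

5981/16384

Prefix values for BLUE RED RED BLUE RED BLUE BLUE BLUE RED BLUE RED BLUE BLUE BLUE RED via {L|R} + simplicity:
step 1: add BLUE to get B; options L={ 0 } R={ (no moves) } = 1
step 2: add RED to get BR; options L={ 0 } R={ 1 } = 1/2
step 3: add RED to get BRR; options L={ 0 } R={ 1/2,1 } = 1/4
step 4: add BLUE to get BRRB; options L={ 0,1/4 } R={ 1/2,1 } = 3/8
step 5: add RED to get BRRBR; options L={ 0,1/4 } R={ 3/8,1/2,1 } = 5/16
step 6: add BLUE to get BRRBRB; options L={ 0,1/4,5/16 } R={ 3/8,1/2,1 } = 11/32
step 7: add BLUE to get BRRBRBB; options L={ 0,1/4,5/16,11/32 } R={ 3/8,1/2,1 } = 23/64
step 8: add BLUE to get BRRBRBBB; options L={ 0,1/4,5/16,11/32,23/64 } R={ 3/8,1/2,1 } = 47/128
step 9: add RED to get BRRBRBBBR; options L={ 0,1/4,5/16,11/32,23/64 } R={ 47/128,3/8,1/2,1 } = 93/256
step 10: add BLUE to get BRRBRBBBRB; options L={ 0,1/4,5/16,11/32,23/64,93/256 } R={ 47/128,3/8,1/2,1 } = 187/512
step 11: add RED to get BRRBRBBBRBR; options L={ 0,1/4,5/16,11/32,23/64,93/256 } R={ 187/512,47/128,3/8,1/2,1 } = 373/1024
step 12: add BLUE to get BRRBRBBBRBRB; options L={ 0,1/4,5/16,11/32,23/64,93/256,373/1024 } R={ 187/512,47/128,3/8,1/2,1 } = 747/2048
step 13: add BLUE to get BRRBRBBBRBRBB; options L={ 0,1/4,5/16,11/32,23/64,93/256,373/1024,747/2048 } R={ 187/512,47/128,3/8,1/2,1 } = 1495/4096
step 14: add BLUE to get BRRBRBBBRBRBBB; options L={ 0,1/4,5/16,11/32,23/64,93/256,373/1024,747/2048,1495/4096 } R={ 187/512,47/128,3/8,1/2,1 } = 2991/8192
step 15: add RED to get BRRBRBBBRBRBBBR; options L={ 0,1/4,5/16,11/32,23/64,93/256,373/1024,747/2048,1495/4096 } R={ 2991/8192,187/512,47/128,3/8,1/2,1 } = 5981/16384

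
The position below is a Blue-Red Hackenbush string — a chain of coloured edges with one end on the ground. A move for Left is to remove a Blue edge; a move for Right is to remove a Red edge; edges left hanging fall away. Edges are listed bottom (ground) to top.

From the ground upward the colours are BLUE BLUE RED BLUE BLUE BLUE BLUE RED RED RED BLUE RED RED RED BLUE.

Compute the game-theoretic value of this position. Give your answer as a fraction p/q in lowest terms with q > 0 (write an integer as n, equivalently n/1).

Recurse on prefixes of the 15-edge string BLUE BLUE RED BLUE BLUE BLUE BLUE RED RED RED BLUE RED RED RED BLUE:
step 1: add BLUE to get B; options L={ 0 } R={ none } = 1
step 2: add BLUE to get BB; options L={ 0,1 } R={ none } = 2
step 3: add RED to get BBR; options L={ 0,1 } R={ 2 } = 3/2
step 4: add BLUE to get BBRB; options L={ 0,1,3/2 } R={ 2 } = 7/4
step 5: add BLUE to get BBRBB; options L={ 0,1,3/2,7/4 } R={ 2 } = 15/8
step 6: add BLUE to get BBRBBB; options L={ 0,1,3/2,7/4,15/8 } R={ 2 } = 31/16
step 7: add BLUE to get BBRBBBB; options L={ 0,1,3/2,7/4,15/8,31/16 } R={ 2 } = 63/32
step 8: add RED to get BBRBBBBR; options L={ 0,1,3/2,7/4,15/8,31/16 } R={ 63/32,2 } = 125/64
step 9: add RED to get BBRBBBBRR; options L={ 0,1,3/2,7/4,15/8,31/16 } R={ 125/64,63/32,2 } = 249/128
step 10: add RED to get BBRBBBBRRR; options L={ 0,1,3/2,7/4,15/8,31/16 } R={ 249/128,125/64,63/32,2 } = 497/256
step 11: add BLUE to get BBRBBBBRRRB; options L={ 0,1,3/2,7/4,15/8,31/16,497/256 } R={ 249/128,125/64,63/32,2 } = 995/512
step 12: add RED to get BBRBBBBRRRBR; options L={ 0,1,3/2,7/4,15/8,31/16,497/256 } R={ 995/512,249/128,125/64,63/32,2 } = 1989/1024
step 13: add RED to get BBRBBBBRRRBRR; options L={ 0,1,3/2,7/4,15/8,31/16,497/256 } R={ 1989/1024,995/512,249/128,125/64,63/32,2 } = 3977/2048
step 14: add RED to get BBRBBBBRRRBRRR; options L={ 0,1,3/2,7/4,15/8,31/16,497/256 } R={ 3977/2048,1989/1024,995/512,249/128,125/64,63/32,2 } = 7953/4096
step 15: add BLUE to get BBRBBBBRRRBRRRB; options L={ 0,1,3/2,7/4,15/8,31/16,497/256,7953/4096 } R={ 3977/2048,1989/1024,995/512,249/128,125/64,63/32,2 } = 15907/8192

15907/8192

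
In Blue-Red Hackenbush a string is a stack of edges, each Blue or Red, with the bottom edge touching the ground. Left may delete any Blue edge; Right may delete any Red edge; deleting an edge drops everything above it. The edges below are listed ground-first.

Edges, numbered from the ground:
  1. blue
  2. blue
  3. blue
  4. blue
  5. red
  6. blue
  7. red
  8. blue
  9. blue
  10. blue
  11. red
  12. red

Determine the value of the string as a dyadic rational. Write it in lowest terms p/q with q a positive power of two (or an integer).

1 of 12 · b · max L 0 · min R +∞ so 1
2 of 12 · bb · max L 1 · min R +∞ so 2
3 of 12 · bbb · max L 2 · min R +∞ so 3
4 of 12 · bbbb · max L 3 · min R +∞ so 4
5 of 12 · bbbbr · max L 3 · min R 4 so 7/2
6 of 12 · bbbbrb · max L 7/2 · min R 4 so 15/4
7 of 12 · bbbbrbr · max L 7/2 · min R 15/4 so 29/8
8 of 12 · bbbbrbrb · max L 29/8 · min R 15/4 so 59/16
9 of 12 · bbbbrbrbb · max L 59/16 · min R 15/4 so 119/32
10 of 12 · bbbbrbrbbb · max L 119/32 · min R 15/4 so 239/64
11 of 12 · bbbbrbrbbbr · max L 119/32 · min R 239/64 so 477/128
12 of 12 · bbbbrbrbbbrr · max L 119/32 · min R 477/128 so 953/256

953/256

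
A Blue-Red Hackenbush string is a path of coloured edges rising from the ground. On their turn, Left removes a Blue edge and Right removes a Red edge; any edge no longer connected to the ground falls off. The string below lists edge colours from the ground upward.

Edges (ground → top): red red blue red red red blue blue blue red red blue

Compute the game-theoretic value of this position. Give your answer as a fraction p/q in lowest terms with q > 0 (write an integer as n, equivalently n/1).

G(r) = { none | 0 } → -1
G(rr) = { none | -1; 0 } → -2
G(rrb) = { -2 | -1; 0 } → -3/2
G(rrbr) = { -2 | -3/2; -1; 0 } → -7/4
G(rrbrr) = { -2 | -7/4; -3/2; -1; 0 } → -15/8
G(rrbrrr) = { -2 | -15/8; -7/4; -3/2; -1; 0 } → -31/16
G(rrbrrrb) = { -2; -31/16 | -15/8; -7/4; -3/2; -1; 0 } → -61/32
G(rrbrrrbb) = { -2; -31/16; -61/32 | -15/8; -7/4; -3/2; -1; 0 } → -121/64
G(rrbrrrbbb) = { -2; -31/16; -61/32; -121/64 | -15/8; -7/4; -3/2; -1; 0 } → -241/128
G(rrbrrrbbbr) = { -2; -31/16; -61/32; -121/64 | -241/128; -15/8; -7/4; -3/2; -1; 0 } → -483/256
G(rrbrrrbbbrr) = { -2; -31/16; -61/32; -121/64 | -483/256; -241/128; -15/8; -7/4; -3/2; -1; 0 } → -967/512
G(rrbrrrbbbrrb) = { -2; -31/16; -61/32; -121/64; -967/512 | -483/256; -241/128; -15/8; -7/4; -3/2; -1; 0 } → -1933/1024

-1933/1024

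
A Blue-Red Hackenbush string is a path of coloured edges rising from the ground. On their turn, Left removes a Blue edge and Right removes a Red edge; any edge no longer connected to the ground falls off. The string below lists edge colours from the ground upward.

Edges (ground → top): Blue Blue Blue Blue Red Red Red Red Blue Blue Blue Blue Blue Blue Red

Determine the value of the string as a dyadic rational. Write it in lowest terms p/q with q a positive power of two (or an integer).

Prefix values for Blue Blue Blue Blue Red Red Red Red Blue Blue Blue Blue Blue Blue Red via {L|R} + simplicity:
v_1 [B]  L=[0]  R=[—]  = 1
v_2 [BB]  L=[0 1]  R=[—]  = 2
v_3 [BBB]  L=[0 1 2]  R=[—]  = 3
v_4 [BBBB]  L=[0 1 2 3]  R=[—]  = 4
v_5 [BBBBR]  L=[0 1 2 3]  R=[4]  = 7/2
v_6 [BBBBRR]  L=[0 1 2 3]  R=[7/2 4]  = 13/4
v_7 [BBBBRRR]  L=[0 1 2 3]  R=[13/4 7/2 4]  = 25/8
v_8 [BBBBRRRR]  L=[0 1 2 3]  R=[25/8 13/4 7/2 4]  = 49/16
v_9 [BBBBRRRRB]  L=[0 1 2 3 49/16]  R=[25/8 13/4 7/2 4]  = 99/32
v_10 [BBBBRRRRBB]  L=[0 1 2 3 49/16 99/32]  R=[25/8 13/4 7/2 4]  = 199/64
v_11 [BBBBRRRRBBB]  L=[0 1 2 3 49/16 99/32 199/64]  R=[25/8 13/4 7/2 4]  = 399/128
v_12 [BBBBRRRRBBBB]  L=[0 1 2 3 49/16 99/32 199/64 399/128]  R=[25/8 13/4 7/2 4]  = 799/256
v_13 [BBBBRRRRBBBBB]  L=[0 1 2 3 49/16 99/32 199/64 399/128 799/256]  R=[25/8 13/4 7/2 4]  = 1599/512
v_14 [BBBBRRRRBBBBBB]  L=[0 1 2 3 49/16 99/32 199/64 399/128 799/256 1599/512]  R=[25/8 13/4 7/2 4]  = 3199/1024
v_15 [BBBBRRRRBBBBBBR]  L=[0 1 2 3 49/16 99/32 199/64 399/128 799/256 1599/512]  R=[3199/1024 25/8 13/4 7/2 4]  = 6397/2048

6397/2048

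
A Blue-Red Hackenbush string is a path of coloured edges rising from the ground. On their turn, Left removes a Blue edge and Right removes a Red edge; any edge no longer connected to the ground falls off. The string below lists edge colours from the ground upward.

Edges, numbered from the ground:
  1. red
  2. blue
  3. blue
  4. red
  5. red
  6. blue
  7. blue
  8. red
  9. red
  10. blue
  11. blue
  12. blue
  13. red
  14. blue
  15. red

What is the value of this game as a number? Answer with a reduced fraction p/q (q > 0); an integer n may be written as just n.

-6539/16384

Prefix values for red blue blue red red blue blue red red blue blue blue red blue red via {L|R} + simplicity:
val_1 [r]  L=[]  R=[0]  gives -1
val_2 [rb]  L=[-1]  R=[0]  gives -1/2
val_3 [rbb]  L=[-1, -1/2]  R=[0]  gives -1/4
val_4 [rbbr]  L=[-1, -1/2]  R=[-1/4, 0]  gives -3/8
val_5 [rbbrr]  L=[-1, -1/2]  R=[-3/8, -1/4, 0]  gives -7/16
val_6 [rbbrrb]  L=[-1, -1/2, -7/16]  R=[-3/8, -1/4, 0]  gives -13/32
val_7 [rbbrrbb]  L=[-1, -1/2, -7/16, -13/32]  R=[-3/8, -1/4, 0]  gives -25/64
val_8 [rbbrrbbr]  L=[-1, -1/2, -7/16, -13/32]  R=[-25/64, -3/8, -1/4, 0]  gives -51/128
val_9 [rbbrrbbrr]  L=[-1, -1/2, -7/16, -13/32]  R=[-51/128, -25/64, -3/8, -1/4, 0]  gives -103/256
val_10 [rbbrrbbrrb]  L=[-1, -1/2, -7/16, -13/32, -103/256]  R=[-51/128, -25/64, -3/8, -1/4, 0]  gives -205/512
val_11 [rbbrrbbrrbb]  L=[-1, -1/2, -7/16, -13/32, -103/256, -205/512]  R=[-51/128, -25/64, -3/8, -1/4, 0]  gives -409/1024
val_12 [rbbrrbbrrbbb]  L=[-1, -1/2, -7/16, -13/32, -103/256, -205/512, -409/1024]  R=[-51/128, -25/64, -3/8, -1/4, 0]  gives -817/2048
val_13 [rbbrrbbrrbbbr]  L=[-1, -1/2, -7/16, -13/32, -103/256, -205/512, -409/1024]  R=[-817/2048, -51/128, -25/64, -3/8, -1/4, 0]  gives -1635/4096
val_14 [rbbrrbbrrbbbrb]  L=[-1, -1/2, -7/16, -13/32, -103/256, -205/512, -409/1024, -1635/4096]  R=[-817/2048, -51/128, -25/64, -3/8, -1/4, 0]  gives -3269/8192
val_15 [rbbrrbbrrbbbrbr]  L=[-1, -1/2, -7/16, -13/32, -103/256, -205/512, -409/1024, -1635/4096]  R=[-3269/8192, -817/2048, -51/128, -25/64, -3/8, -1/4, 0]  gives -6539/16384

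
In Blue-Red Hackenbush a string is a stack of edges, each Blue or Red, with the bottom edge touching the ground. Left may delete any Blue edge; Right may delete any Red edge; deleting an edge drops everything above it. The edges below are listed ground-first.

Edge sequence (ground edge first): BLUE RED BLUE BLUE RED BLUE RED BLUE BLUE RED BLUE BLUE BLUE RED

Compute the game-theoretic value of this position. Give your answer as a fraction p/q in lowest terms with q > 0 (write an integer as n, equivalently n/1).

6877/8192

edge 1 of 14 (BLUE): { 0 | none } — 1
edge 2 of 14 (RED): { 0 | 1 } — 1/2
edge 3 of 14 (BLUE): { 0 1/2 | 1 } — 3/4
edge 4 of 14 (BLUE): { 0 1/2 3/4 | 1 } — 7/8
edge 5 of 14 (RED): { 0 1/2 3/4 | 7/8 1 } — 13/16
edge 6 of 14 (BLUE): { 0 1/2 3/4 13/16 | 7/8 1 } — 27/32
edge 7 of 14 (RED): { 0 1/2 3/4 13/16 | 27/32 7/8 1 } — 53/64
edge 8 of 14 (BLUE): { 0 1/2 3/4 13/16 53/64 | 27/32 7/8 1 } — 107/128
edge 9 of 14 (BLUE): { 0 1/2 3/4 13/16 53/64 107/128 | 27/32 7/8 1 } — 215/256
edge 10 of 14 (RED): { 0 1/2 3/4 13/16 53/64 107/128 | 215/256 27/32 7/8 1 } — 429/512
edge 11 of 14 (BLUE): { 0 1/2 3/4 13/16 53/64 107/128 429/512 | 215/256 27/32 7/8 1 } — 859/1024
edge 12 of 14 (BLUE): { 0 1/2 3/4 13/16 53/64 107/128 429/512 859/1024 | 215/256 27/32 7/8 1 } — 1719/2048
edge 13 of 14 (BLUE): { 0 1/2 3/4 13/16 53/64 107/128 429/512 859/1024 1719/2048 | 215/256 27/32 7/8 1 } — 3439/4096
edge 14 of 14 (RED): { 0 1/2 3/4 13/16 53/64 107/128 429/512 859/1024 1719/2048 | 3439/4096 215/256 27/32 7/8 1 } — 6877/8192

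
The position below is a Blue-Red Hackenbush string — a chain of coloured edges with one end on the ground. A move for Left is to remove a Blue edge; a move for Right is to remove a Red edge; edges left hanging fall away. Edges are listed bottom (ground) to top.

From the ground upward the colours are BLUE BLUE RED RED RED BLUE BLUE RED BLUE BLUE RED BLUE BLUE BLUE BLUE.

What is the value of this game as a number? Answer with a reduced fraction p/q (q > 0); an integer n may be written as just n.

Prefix values for BLUE BLUE RED RED RED BLUE BLUE RED BLUE BLUE RED BLUE BLUE BLUE BLUE via {L|R} + simplicity:
1 of 15 · B · max L 0 · min R +∞ -> 1
2 of 15 · BB · max L 1 · min R +∞ -> 2
3 of 15 · BBR · max L 1 · min R 2 -> 3/2
4 of 15 · BBRR · max L 1 · min R 3/2 -> 5/4
5 of 15 · BBRRR · max L 1 · min R 5/4 -> 9/8
6 of 15 · BBRRRB · max L 9/8 · min R 5/4 -> 19/16
7 of 15 · BBRRRBB · max L 19/16 · min R 5/4 -> 39/32
8 of 15 · BBRRRBBR · max L 19/16 · min R 39/32 -> 77/64
9 of 15 · BBRRRBBRB · max L 77/64 · min R 39/32 -> 155/128
10 of 15 · BBRRRBBRBB · max L 155/128 · min R 39/32 -> 311/256
11 of 15 · BBRRRBBRBBR · max L 155/128 · min R 311/256 -> 621/512
12 of 15 · BBRRRBBRBBRB · max L 621/512 · min R 311/256 -> 1243/1024
13 of 15 · BBRRRBBRBBRBB · max L 1243/1024 · min R 311/256 -> 2487/2048
14 of 15 · BBRRRBBRBBRBBB · max L 2487/2048 · min R 311/256 -> 4975/4096
15 of 15 · BBRRRBBRBBRBBBB · max L 4975/4096 · min R 311/256 -> 9951/8192

9951/8192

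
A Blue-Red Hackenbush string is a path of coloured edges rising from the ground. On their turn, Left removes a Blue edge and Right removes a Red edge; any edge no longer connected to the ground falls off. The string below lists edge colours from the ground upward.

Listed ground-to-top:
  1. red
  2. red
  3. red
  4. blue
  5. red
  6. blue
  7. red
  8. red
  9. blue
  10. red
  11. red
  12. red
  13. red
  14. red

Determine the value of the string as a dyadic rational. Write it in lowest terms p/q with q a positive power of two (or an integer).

-5567/2048

Prefix values for red red red blue red blue red red blue red red red red red via {L|R} + simplicity:
r: Left { ∅ }, Right { 0 } = simplest -1
rr: Left { ∅ }, Right { -1,0 } = simplest -2
rrr: Left { ∅ }, Right { -2,-1,0 } = simplest -3
rrrb: Left { -3 }, Right { -2,-1,0 } = simplest -5/2
rrrbr: Left { -3 }, Right { -5/2,-2,-1,0 } = simplest -11/4
rrrbrb: Left { -3,-11/4 }, Right { -5/2,-2,-1,0 } = simplest -21/8
rrrbrbr: Left { -3,-11/4 }, Right { -21/8,-5/2,-2,-1,0 } = simplest -43/16
rrrbrbrr: Left { -3,-11/4 }, Right { -43/16,-21/8,-5/2,-2,-1,0 } = simplest -87/32
rrrbrbrrb: Left { -3,-11/4,-87/32 }, Right { -43/16,-21/8,-5/2,-2,-1,0 } = simplest -173/64
rrrbrbrrbr: Left { -3,-11/4,-87/32 }, Right { -173/64,-43/16,-21/8,-5/2,-2,-1,0 } = simplest -347/128
rrrbrbrrbrr: Left { -3,-11/4,-87/32 }, Right { -347/128,-173/64,-43/16,-21/8,-5/2,-2,-1,0 } = simplest -695/256
rrrbrbrrbrrr: Left { -3,-11/4,-87/32 }, Right { -695/256,-347/128,-173/64,-43/16,-21/8,-5/2,-2,-1,0 } = simplest -1391/512
rrrbrbrrbrrrr: Left { -3,-11/4,-87/32 }, Right { -1391/512,-695/256,-347/128,-173/64,-43/16,-21/8,-5/2,-2,-1,0 } = simplest -2783/1024
rrrbrbrrbrrrrr: Left { -3,-11/4,-87/32 }, Right { -2783/1024,-1391/512,-695/256,-347/128,-173/64,-43/16,-21/8,-5/2,-2,-1,0 } = simplest -5567/2048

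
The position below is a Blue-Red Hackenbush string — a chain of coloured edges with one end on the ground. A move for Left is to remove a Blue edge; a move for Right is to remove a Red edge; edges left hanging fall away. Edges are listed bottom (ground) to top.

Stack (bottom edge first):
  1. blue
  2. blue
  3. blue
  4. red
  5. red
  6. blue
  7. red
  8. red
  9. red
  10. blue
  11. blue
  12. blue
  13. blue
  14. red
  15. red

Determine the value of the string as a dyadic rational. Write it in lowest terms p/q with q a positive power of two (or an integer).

9337/4096

Recurse on prefixes of the 15-edge string blue blue blue red red blue red red red blue blue blue blue red red:
1 of 15 · b · max L 0 · min R +∞ -> 1
2 of 15 · bb · max L 1 · min R +∞ -> 2
3 of 15 · bbb · max L 2 · min R +∞ -> 3
4 of 15 · bbbr · max L 2 · min R 3 -> 5/2
5 of 15 · bbbrr · max L 2 · min R 5/2 -> 9/4
6 of 15 · bbbrrb · max L 9/4 · min R 5/2 -> 19/8
7 of 15 · bbbrrbr · max L 9/4 · min R 19/8 -> 37/16
8 of 15 · bbbrrbrr · max L 9/4 · min R 37/16 -> 73/32
9 of 15 · bbbrrbrrr · max L 9/4 · min R 73/32 -> 145/64
10 of 15 · bbbrrbrrrb · max L 145/64 · min R 73/32 -> 291/128
11 of 15 · bbbrrbrrrbb · max L 291/128 · min R 73/32 -> 583/256
12 of 15 · bbbrrbrrrbbb · max L 583/256 · min R 73/32 -> 1167/512
13 of 15 · bbbrrbrrrbbbb · max L 1167/512 · min R 73/32 -> 2335/1024
14 of 15 · bbbrrbrrrbbbbr · max L 1167/512 · min R 2335/1024 -> 4669/2048
15 of 15 · bbbrrbrrrbbbbrr · max L 1167/512 · min R 4669/2048 -> 9337/4096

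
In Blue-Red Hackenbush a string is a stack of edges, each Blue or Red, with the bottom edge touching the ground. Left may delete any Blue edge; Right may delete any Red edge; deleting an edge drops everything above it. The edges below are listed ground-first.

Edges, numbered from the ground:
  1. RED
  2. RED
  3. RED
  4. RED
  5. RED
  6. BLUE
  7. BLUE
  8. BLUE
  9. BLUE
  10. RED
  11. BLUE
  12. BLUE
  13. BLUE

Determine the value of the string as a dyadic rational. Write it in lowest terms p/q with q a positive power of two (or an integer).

-1041/256

edge 1 of 13 (RED): { (no moves) | 0 } ⇒ -1
edge 2 of 13 (RED): { (no moves) | -1, 0 } ⇒ -2
edge 3 of 13 (RED): { (no moves) | -2, -1, 0 } ⇒ -3
edge 4 of 13 (RED): { (no moves) | -3, -2, -1, 0 } ⇒ -4
edge 5 of 13 (RED): { (no moves) | -4, -3, -2, -1, 0 } ⇒ -5
edge 6 of 13 (BLUE): { -5 | -4, -3, -2, -1, 0 } ⇒ -9/2
edge 7 of 13 (BLUE): { -5, -9/2 | -4, -3, -2, -1, 0 } ⇒ -17/4
edge 8 of 13 (BLUE): { -5, -9/2, -17/4 | -4, -3, -2, -1, 0 } ⇒ -33/8
edge 9 of 13 (BLUE): { -5, -9/2, -17/4, -33/8 | -4, -3, -2, -1, 0 } ⇒ -65/16
edge 10 of 13 (RED): { -5, -9/2, -17/4, -33/8 | -65/16, -4, -3, -2, -1, 0 } ⇒ -131/32
edge 11 of 13 (BLUE): { -5, -9/2, -17/4, -33/8, -131/32 | -65/16, -4, -3, -2, -1, 0 } ⇒ -261/64
edge 12 of 13 (BLUE): { -5, -9/2, -17/4, -33/8, -131/32, -261/64 | -65/16, -4, -3, -2, -1, 0 } ⇒ -521/128
edge 13 of 13 (BLUE): { -5, -9/2, -17/4, -33/8, -131/32, -261/64, -521/128 | -65/16, -4, -3, -2, -1, 0 } ⇒ -1041/256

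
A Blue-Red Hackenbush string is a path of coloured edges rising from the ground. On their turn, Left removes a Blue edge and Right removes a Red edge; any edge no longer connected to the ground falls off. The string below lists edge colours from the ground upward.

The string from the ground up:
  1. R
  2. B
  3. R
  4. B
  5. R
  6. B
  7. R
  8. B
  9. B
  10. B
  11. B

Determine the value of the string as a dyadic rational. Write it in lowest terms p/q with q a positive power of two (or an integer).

-673/1024

G(R) = {  | 0 } → -1
G(RB) = { -1 | 0 } → -1/2
G(RBR) = { -1 | -1/2; 0 } → -3/4
G(RBRB) = { -1; -3/4 | -1/2; 0 } → -5/8
G(RBRBR) = { -1; -3/4 | -5/8; -1/2; 0 } → -11/16
G(RBRBRB) = { -1; -3/4; -11/16 | -5/8; -1/2; 0 } → -21/32
G(RBRBRBR) = { -1; -3/4; -11/16 | -21/32; -5/8; -1/2; 0 } → -43/64
G(RBRBRBRB) = { -1; -3/4; -11/16; -43/64 | -21/32; -5/8; -1/2; 0 } → -85/128
G(RBRBRBRBB) = { -1; -3/4; -11/16; -43/64; -85/128 | -21/32; -5/8; -1/2; 0 } → -169/256
G(RBRBRBRBBB) = { -1; -3/4; -11/16; -43/64; -85/128; -169/256 | -21/32; -5/8; -1/2; 0 } → -337/512
G(RBRBRBRBBBB) = { -1; -3/4; -11/16; -43/64; -85/128; -169/256; -337/512 | -21/32; -5/8; -1/2; 0 } → -673/1024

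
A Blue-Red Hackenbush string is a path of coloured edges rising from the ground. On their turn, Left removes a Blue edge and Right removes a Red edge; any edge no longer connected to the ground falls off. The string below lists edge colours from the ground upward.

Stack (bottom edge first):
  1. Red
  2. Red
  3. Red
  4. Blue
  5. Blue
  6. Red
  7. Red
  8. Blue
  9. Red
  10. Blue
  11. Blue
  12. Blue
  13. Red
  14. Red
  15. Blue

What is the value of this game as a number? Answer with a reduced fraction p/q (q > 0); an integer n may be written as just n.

-9869/4096

R: Left { none }, Right { 0 } so simplest -1
RR: Left { none }, Right { -1; 0 } so simplest -2
RRR: Left { none }, Right { -2; -1; 0 } so simplest -3
RRRB: Left { -3 }, Right { -2; -1; 0 } so simplest -5/2
RRRBB: Left { -3; -5/2 }, Right { -2; -1; 0 } so simplest -9/4
RRRBBR: Left { -3; -5/2 }, Right { -9/4; -2; -1; 0 } so simplest -19/8
RRRBBRR: Left { -3; -5/2 }, Right { -19/8; -9/4; -2; -1; 0 } so simplest -39/16
RRRBBRRB: Left { -3; -5/2; -39/16 }, Right { -19/8; -9/4; -2; -1; 0 } so simplest -77/32
RRRBBRRBR: Left { -3; -5/2; -39/16 }, Right { -77/32; -19/8; -9/4; -2; -1; 0 } so simplest -155/64
RRRBBRRBRB: Left { -3; -5/2; -39/16; -155/64 }, Right { -77/32; -19/8; -9/4; -2; -1; 0 } so simplest -309/128
RRRBBRRBRBB: Left { -3; -5/2; -39/16; -155/64; -309/128 }, Right { -77/32; -19/8; -9/4; -2; -1; 0 } so simplest -617/256
RRRBBRRBRBBB: Left { -3; -5/2; -39/16; -155/64; -309/128; -617/256 }, Right { -77/32; -19/8; -9/4; -2; -1; 0 } so simplest -1233/512
RRRBBRRBRBBBR: Left { -3; -5/2; -39/16; -155/64; -309/128; -617/256 }, Right { -1233/512; -77/32; -19/8; -9/4; -2; -1; 0 } so simplest -2467/1024
RRRBBRRBRBBBRR: Left { -3; -5/2; -39/16; -155/64; -309/128; -617/256 }, Right { -2467/1024; -1233/512; -77/32; -19/8; -9/4; -2; -1; 0 } so simplest -4935/2048
RRRBBRRBRBBBRRB: Left { -3; -5/2; -39/16; -155/64; -309/128; -617/256; -4935/2048 }, Right { -2467/1024; -1233/512; -77/32; -19/8; -9/4; -2; -1; 0 } so simplest -9869/4096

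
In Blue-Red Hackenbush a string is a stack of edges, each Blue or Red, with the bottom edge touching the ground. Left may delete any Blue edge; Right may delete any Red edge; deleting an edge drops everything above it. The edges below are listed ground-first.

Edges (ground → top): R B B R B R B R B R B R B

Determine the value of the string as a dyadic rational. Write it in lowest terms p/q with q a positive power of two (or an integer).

-1365/4096

val(R) = {  | 0 } ⇒ -1
val(RB) = { -1 | 0 } ⇒ -1/2
val(RBB) = { -1 -1/2 | 0 } ⇒ -1/4
val(RBBR) = { -1 -1/2 | -1/4 0 } ⇒ -3/8
val(RBBRB) = { -1 -1/2 -3/8 | -1/4 0 } ⇒ -5/16
val(RBBRBR) = { -1 -1/2 -3/8 | -5/16 -1/4 0 } ⇒ -11/32
val(RBBRBRB) = { -1 -1/2 -3/8 -11/32 | -5/16 -1/4 0 } ⇒ -21/64
val(RBBRBRBR) = { -1 -1/2 -3/8 -11/32 | -21/64 -5/16 -1/4 0 } ⇒ -43/128
val(RBBRBRBRB) = { -1 -1/2 -3/8 -11/32 -43/128 | -21/64 -5/16 -1/4 0 } ⇒ -85/256
val(RBBRBRBRBR) = { -1 -1/2 -3/8 -11/32 -43/128 | -85/256 -21/64 -5/16 -1/4 0 } ⇒ -171/512
val(RBBRBRBRBRB) = { -1 -1/2 -3/8 -11/32 -43/128 -171/512 | -85/256 -21/64 -5/16 -1/4 0 } ⇒ -341/1024
val(RBBRBRBRBRBR) = { -1 -1/2 -3/8 -11/32 -43/128 -171/512 | -341/1024 -85/256 -21/64 -5/16 -1/4 0 } ⇒ -683/2048
val(RBBRBRBRBRBRB) = { -1 -1/2 -3/8 -11/32 -43/128 -171/512 -683/2048 | -341/1024 -85/256 -21/64 -5/16 -1/4 0 } ⇒ -1365/4096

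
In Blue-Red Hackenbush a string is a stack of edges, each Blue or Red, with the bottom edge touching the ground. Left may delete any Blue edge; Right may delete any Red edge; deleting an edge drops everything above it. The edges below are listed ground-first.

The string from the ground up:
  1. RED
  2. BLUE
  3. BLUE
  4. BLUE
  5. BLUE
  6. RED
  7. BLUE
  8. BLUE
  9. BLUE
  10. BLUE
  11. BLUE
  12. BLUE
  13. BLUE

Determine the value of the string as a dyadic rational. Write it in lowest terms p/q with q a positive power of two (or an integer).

R: Left {  }, Right { 0 } so simplest -1
RB: Left { -1 }, Right { 0 } so simplest -1/2
RBB: Left { -1, -1/2 }, Right { 0 } so simplest -1/4
RBBB: Left { -1, -1/2, -1/4 }, Right { 0 } so simplest -1/8
RBBBB: Left { -1, -1/2, -1/4, -1/8 }, Right { 0 } so simplest -1/16
RBBBBR: Left { -1, -1/2, -1/4, -1/8 }, Right { -1/16, 0 } so simplest -3/32
RBBBBRB: Left { -1, -1/2, -1/4, -1/8, -3/32 }, Right { -1/16, 0 } so simplest -5/64
RBBBBRBB: Left { -1, -1/2, -1/4, -1/8, -3/32, -5/64 }, Right { -1/16, 0 } so simplest -9/128
RBBBBRBBB: Left { -1, -1/2, -1/4, -1/8, -3/32, -5/64, -9/128 }, Right { -1/16, 0 } so simplest -17/256
RBBBBRBBBB: Left { -1, -1/2, -1/4, -1/8, -3/32, -5/64, -9/128, -17/256 }, Right { -1/16, 0 } so simplest -33/512
RBBBBRBBBBB: Left { -1, -1/2, -1/4, -1/8, -3/32, -5/64, -9/128, -17/256, -33/512 }, Right { -1/16, 0 } so simplest -65/1024
RBBBBRBBBBBB: Left { -1, -1/2, -1/4, -1/8, -3/32, -5/64, -9/128, -17/256, -33/512, -65/1024 }, Right { -1/16, 0 } so simplest -129/2048
RBBBBRBBBBBBB: Left { -1, -1/2, -1/4, -1/8, -3/32, -5/64, -9/128, -17/256, -33/512, -65/1024, -129/2048 }, Right { -1/16, 0 } so simplest -257/4096

-257/4096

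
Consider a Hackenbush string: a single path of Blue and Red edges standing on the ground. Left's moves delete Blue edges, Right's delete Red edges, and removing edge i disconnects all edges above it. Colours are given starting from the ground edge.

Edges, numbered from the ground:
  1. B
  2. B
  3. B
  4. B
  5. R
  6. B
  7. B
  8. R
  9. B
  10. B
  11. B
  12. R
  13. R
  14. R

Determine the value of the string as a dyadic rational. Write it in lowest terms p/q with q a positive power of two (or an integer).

Build value(s[:k]) for k = 1..14, string s = B B B B R B B R B B B R R R.
value(B) = { 0 | ∅ } -> 1
value(BB) = { 0,1 | ∅ } -> 2
value(BBB) = { 0,1,2 | ∅ } -> 3
value(BBBB) = { 0,1,2,3 | ∅ } -> 4
value(BBBBR) = { 0,1,2,3 | 4 } -> 7/2
value(BBBBRB) = { 0,1,2,3,7/2 | 4 } -> 15/4
value(BBBBRBB) = { 0,1,2,3,7/2,15/4 | 4 } -> 31/8
value(BBBBRBBR) = { 0,1,2,3,7/2,15/4 | 31/8,4 } -> 61/16
value(BBBBRBBRB) = { 0,1,2,3,7/2,15/4,61/16 | 31/8,4 } -> 123/32
value(BBBBRBBRBB) = { 0,1,2,3,7/2,15/4,61/16,123/32 | 31/8,4 } -> 247/64
value(BBBBRBBRBBB) = { 0,1,2,3,7/2,15/4,61/16,123/32,247/64 | 31/8,4 } -> 495/128
value(BBBBRBBRBBBR) = { 0,1,2,3,7/2,15/4,61/16,123/32,247/64 | 495/128,31/8,4 } -> 989/256
value(BBBBRBBRBBBRR) = { 0,1,2,3,7/2,15/4,61/16,123/32,247/64 | 989/256,495/128,31/8,4 } -> 1977/512
value(BBBBRBBRBBBRRR) = { 0,1,2,3,7/2,15/4,61/16,123/32,247/64 | 1977/512,989/256,495/128,31/8,4 } -> 3953/1024

3953/1024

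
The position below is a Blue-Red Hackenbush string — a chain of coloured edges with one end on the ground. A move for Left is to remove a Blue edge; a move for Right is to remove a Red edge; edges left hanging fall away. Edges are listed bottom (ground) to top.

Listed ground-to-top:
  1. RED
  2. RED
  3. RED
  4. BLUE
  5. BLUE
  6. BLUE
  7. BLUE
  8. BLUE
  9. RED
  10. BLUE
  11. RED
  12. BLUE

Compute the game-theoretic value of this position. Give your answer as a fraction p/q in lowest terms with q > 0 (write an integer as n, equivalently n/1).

-1045/512

G(R) = { none | 0 } so -1
G(RR) = { none | -1; 0 } so -2
G(RRR) = { none | -2; -1; 0 } so -3
G(RRRB) = { -3 | -2; -1; 0 } so -5/2
G(RRRBB) = { -3; -5/2 | -2; -1; 0 } so -9/4
G(RRRBBB) = { -3; -5/2; -9/4 | -2; -1; 0 } so -17/8
G(RRRBBBB) = { -3; -5/2; -9/4; -17/8 | -2; -1; 0 } so -33/16
G(RRRBBBBB) = { -3; -5/2; -9/4; -17/8; -33/16 | -2; -1; 0 } so -65/32
G(RRRBBBBBR) = { -3; -5/2; -9/4; -17/8; -33/16 | -65/32; -2; -1; 0 } so -131/64
G(RRRBBBBBRB) = { -3; -5/2; -9/4; -17/8; -33/16; -131/64 | -65/32; -2; -1; 0 } so -261/128
G(RRRBBBBBRBR) = { -3; -5/2; -9/4; -17/8; -33/16; -131/64 | -261/128; -65/32; -2; -1; 0 } so -523/256
G(RRRBBBBBRBRB) = { -3; -5/2; -9/4; -17/8; -33/16; -131/64; -523/256 | -261/128; -65/32; -2; -1; 0 } so -1045/512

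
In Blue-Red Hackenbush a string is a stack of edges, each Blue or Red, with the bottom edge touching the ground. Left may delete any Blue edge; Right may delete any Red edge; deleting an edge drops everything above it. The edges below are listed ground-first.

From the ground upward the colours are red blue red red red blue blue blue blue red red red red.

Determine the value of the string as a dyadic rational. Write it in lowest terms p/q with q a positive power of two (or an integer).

Build value(s[:k]) for k = 1..13, string s = red blue red red red blue blue blue blue red red red red.
value_1 [r]  L=[∅]  R=[0]  -> -1
value_2 [rb]  L=[-1]  R=[0]  -> -1/2
value_3 [rbr]  L=[-1]  R=[-1/2 0]  -> -3/4
value_4 [rbrr]  L=[-1]  R=[-3/4 -1/2 0]  -> -7/8
value_5 [rbrrr]  L=[-1]  R=[-7/8 -3/4 -1/2 0]  -> -15/16
value_6 [rbrrrb]  L=[-1 -15/16]  R=[-7/8 -3/4 -1/2 0]  -> -29/32
value_7 [rbrrrbb]  L=[-1 -15/16 -29/32]  R=[-7/8 -3/4 -1/2 0]  -> -57/64
value_8 [rbrrrbbb]  L=[-1 -15/16 -29/32 -57/64]  R=[-7/8 -3/4 -1/2 0]  -> -113/128
value_9 [rbrrrbbbb]  L=[-1 -15/16 -29/32 -57/64 -113/128]  R=[-7/8 -3/4 -1/2 0]  -> -225/256
value_10 [rbrrrbbbbr]  L=[-1 -15/16 -29/32 -57/64 -113/128]  R=[-225/256 -7/8 -3/4 -1/2 0]  -> -451/512
value_11 [rbrrrbbbbrr]  L=[-1 -15/16 -29/32 -57/64 -113/128]  R=[-451/512 -225/256 -7/8 -3/4 -1/2 0]  -> -903/1024
value_12 [rbrrrbbbbrrr]  L=[-1 -15/16 -29/32 -57/64 -113/128]  R=[-903/1024 -451/512 -225/256 -7/8 -3/4 -1/2 0]  -> -1807/2048
value_13 [rbrrrbbbbrrrr]  L=[-1 -15/16 -29/32 -57/64 -113/128]  R=[-1807/2048 -903/1024 -451/512 -225/256 -7/8 -3/4 -1/2 0]  -> -3615/4096

-3615/4096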